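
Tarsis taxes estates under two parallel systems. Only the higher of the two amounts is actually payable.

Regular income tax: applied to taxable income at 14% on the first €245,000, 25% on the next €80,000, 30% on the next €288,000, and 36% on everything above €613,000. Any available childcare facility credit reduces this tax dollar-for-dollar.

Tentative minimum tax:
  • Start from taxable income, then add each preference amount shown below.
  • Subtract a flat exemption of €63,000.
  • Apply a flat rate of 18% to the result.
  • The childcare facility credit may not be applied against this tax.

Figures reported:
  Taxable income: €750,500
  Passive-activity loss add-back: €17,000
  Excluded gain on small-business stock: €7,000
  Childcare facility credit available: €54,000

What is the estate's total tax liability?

€136,200

Regular income tax:
  €245,000 × 14% = €34,300
  €80,000 × 25% = €20,000
  €288,000 × 30% = €86,400
  €137,500 × 36% = €49,500
  → €190,200
  Less childcare facility credit €54,000 → €136,200

Tentative minimum tax:
  Adjusted income: €750,500 + €17,000 + €7,000 = €774,500
  Less exemption €63,000 → base €711,500
  €711,500 × 18% = €128,070

€136,200 > €128,070, so the regular income tax governs.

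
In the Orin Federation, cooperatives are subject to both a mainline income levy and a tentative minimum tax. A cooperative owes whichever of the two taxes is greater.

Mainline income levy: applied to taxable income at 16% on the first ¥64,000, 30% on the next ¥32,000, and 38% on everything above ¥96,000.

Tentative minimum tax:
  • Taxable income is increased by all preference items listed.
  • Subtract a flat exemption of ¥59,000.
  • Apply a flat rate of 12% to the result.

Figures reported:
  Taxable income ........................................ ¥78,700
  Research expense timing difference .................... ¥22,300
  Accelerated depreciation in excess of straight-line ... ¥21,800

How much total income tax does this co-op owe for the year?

¥14,650

Tentative minimum tax:
  Adjusted income: ¥78,700 + ¥22,300 + ¥21,800 = ¥122,800
  Less exemption ¥59,000 → base ¥63,800
  ¥63,800 × 12% = ¥7,656

Mainline income levy:
  ¥64,000 × 16% = ¥10,240
  ¥14,700 × 30% = ¥4,410
  → ¥14,650

¥14,650 > ¥7,656, so the mainline income levy governs.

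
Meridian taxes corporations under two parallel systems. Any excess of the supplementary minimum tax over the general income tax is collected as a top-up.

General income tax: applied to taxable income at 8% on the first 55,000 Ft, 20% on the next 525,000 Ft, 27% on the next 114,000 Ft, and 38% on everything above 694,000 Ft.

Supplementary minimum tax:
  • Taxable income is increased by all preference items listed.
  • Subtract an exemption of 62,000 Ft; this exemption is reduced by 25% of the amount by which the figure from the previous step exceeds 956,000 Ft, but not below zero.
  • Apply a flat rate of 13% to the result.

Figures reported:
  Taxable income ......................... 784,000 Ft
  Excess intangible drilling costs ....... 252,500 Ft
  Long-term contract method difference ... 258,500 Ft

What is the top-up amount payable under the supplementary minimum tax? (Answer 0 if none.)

Supplementary minimum tax:
  Adjusted income: 784,000 Ft + 252,500 Ft + 258,500 Ft = 1,295,000 Ft
  Exemption: 25% × (1,295,000 Ft − 956,000 Ft) = 84,750 Ft ≥ 62,000 Ft, so the exemption is fully phased out
  Base: 1,295,000 Ft − 0 Ft = 1,295,000 Ft
  1,295,000 Ft × 13% = 168,350 Ft

General income tax:
  55,000 Ft × 8% = 4,400 Ft
  525,000 Ft × 20% = 105,000 Ft
  114,000 Ft × 27% = 30,780 Ft
  90,000 Ft × 38% = 34,200 Ft
  → 174,380 Ft

168,350 Ft ≤ 174,380 Ft, so no add-on is due.

0 Ft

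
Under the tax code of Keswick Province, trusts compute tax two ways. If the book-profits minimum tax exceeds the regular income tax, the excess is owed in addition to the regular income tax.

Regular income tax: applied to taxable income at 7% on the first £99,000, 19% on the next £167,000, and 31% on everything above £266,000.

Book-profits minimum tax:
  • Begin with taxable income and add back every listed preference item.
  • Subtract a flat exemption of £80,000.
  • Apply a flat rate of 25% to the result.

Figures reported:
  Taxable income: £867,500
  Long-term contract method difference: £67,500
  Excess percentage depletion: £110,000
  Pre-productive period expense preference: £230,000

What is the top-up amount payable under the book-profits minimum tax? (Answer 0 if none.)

Regular income tax:
  £99,000 × 7% = £6,930
  £167,000 × 19% = £31,730
  £601,500 × 31% = £186,465
  → £225,125

Book-profits minimum tax:
  Adjusted income: £867,500 + £67,500 + £110,000 + £230,000 = £1,275,000
  Less exemption £80,000 → base £1,195,000
  £1,195,000 × 25% = £298,750

Excess of book-profits minimum tax over regular income tax: £298,750 − £225,125 = £73,625.

£73,625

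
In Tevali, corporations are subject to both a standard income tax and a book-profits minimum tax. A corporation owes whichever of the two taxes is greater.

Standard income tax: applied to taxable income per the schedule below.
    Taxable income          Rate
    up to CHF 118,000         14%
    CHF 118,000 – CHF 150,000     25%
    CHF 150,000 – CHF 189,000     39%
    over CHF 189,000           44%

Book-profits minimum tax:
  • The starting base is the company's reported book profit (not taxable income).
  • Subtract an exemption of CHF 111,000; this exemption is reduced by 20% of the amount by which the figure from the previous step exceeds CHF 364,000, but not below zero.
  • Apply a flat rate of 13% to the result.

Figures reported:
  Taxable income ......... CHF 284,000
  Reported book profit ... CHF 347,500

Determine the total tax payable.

Standard income tax:
  CHF 118,000 × 14% = CHF 16,520
  CHF 32,000 × 25% = CHF 8,000
  CHF 39,000 × 39% = CHF 15,210
  CHF 95,000 × 44% = CHF 41,800
  → CHF 81,530

Book-profits minimum tax:
  Base (reported book profit): CHF 347,500
  Exemption: CHF 347,500 ≤ CHF 364,000, so full CHF 111,000 applies
  Base: CHF 347,500 − CHF 111,000 = CHF 236,500
  CHF 236,500 × 13% = CHF 30,745

CHF 81,530 > CHF 30,745, so the standard income tax governs.

CHF 81,530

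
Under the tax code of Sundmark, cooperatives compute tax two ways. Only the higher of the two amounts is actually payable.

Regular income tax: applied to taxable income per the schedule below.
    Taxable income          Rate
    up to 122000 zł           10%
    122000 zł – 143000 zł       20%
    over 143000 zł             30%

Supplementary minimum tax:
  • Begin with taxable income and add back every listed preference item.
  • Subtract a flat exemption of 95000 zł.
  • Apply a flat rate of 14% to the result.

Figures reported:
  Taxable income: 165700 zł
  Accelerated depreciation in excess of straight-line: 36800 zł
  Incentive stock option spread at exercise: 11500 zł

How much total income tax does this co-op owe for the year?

Supplementary minimum tax:
  Adjusted income: 165700 zł + 36800 zł + 11500 zł = 214000 zł
  Less exemption 95000 zł → base 119000 zł
  119000 zł × 14% = 16660 zł

Regular income tax:
  122000 zł × 10% = 12200 zł
  21000 zł × 20% = 4200 zł
  22700 zł × 30% = 6810 zł
  → 23210 zł

23210 zł > 16660 zł, so the regular income tax governs.

23210 zł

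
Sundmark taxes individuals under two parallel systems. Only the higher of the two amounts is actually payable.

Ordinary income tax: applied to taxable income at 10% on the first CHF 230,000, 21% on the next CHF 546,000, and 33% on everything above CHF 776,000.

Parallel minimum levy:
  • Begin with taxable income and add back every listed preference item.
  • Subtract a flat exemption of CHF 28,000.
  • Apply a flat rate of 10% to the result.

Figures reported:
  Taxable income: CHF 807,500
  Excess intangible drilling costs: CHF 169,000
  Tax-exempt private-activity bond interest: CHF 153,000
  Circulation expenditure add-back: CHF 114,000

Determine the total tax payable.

Parallel minimum levy:
  Adjusted income: CHF 807,500 + CHF 169,000 + CHF 153,000 + CHF 114,000 = CHF 1,243,500
  Less exemption CHF 28,000 → base CHF 1,215,500
  CHF 1,215,500 × 10% = CHF 121,550

Ordinary income tax:
  CHF 230,000 × 10% = CHF 23,000
  CHF 546,000 × 21% = CHF 114,660
  CHF 31,500 × 33% = CHF 10,395
  → CHF 148,055

CHF 148,055 > CHF 121,550, so the ordinary income tax governs.

CHF 148,055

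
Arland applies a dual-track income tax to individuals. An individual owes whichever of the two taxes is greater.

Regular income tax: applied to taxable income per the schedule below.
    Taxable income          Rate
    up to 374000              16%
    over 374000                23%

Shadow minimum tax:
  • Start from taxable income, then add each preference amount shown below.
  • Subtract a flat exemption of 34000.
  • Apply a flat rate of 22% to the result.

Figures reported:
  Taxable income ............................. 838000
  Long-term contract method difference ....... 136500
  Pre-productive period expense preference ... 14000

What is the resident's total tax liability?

Regular income tax:
  374000 × 16% = 59840
  464000 × 23% = 106720
  → 166560

Shadow minimum tax:
  Adjusted income: 838000 + 136500 + 14000 = 988500
  Less exemption 34000 → base 954500
  954500 × 22% = 209990

209990 > 166560, so the shadow minimum tax is the binding amount.

209990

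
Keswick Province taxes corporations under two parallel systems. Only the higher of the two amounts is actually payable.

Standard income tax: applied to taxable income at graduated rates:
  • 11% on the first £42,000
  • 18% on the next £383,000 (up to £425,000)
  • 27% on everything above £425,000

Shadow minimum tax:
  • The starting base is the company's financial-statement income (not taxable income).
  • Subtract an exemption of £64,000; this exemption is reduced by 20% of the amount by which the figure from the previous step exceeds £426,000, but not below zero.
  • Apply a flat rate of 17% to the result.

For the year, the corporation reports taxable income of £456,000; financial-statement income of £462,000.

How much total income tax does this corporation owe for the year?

Shadow minimum tax:
  Base (financial-statement income): £462,000
  Exemption: £64,000 − 20% × (£462,000 − £426,000) = £64,000 − £7,200 = £56,800
  Base: £462,000 − £56,800 = £405,200
  £405,200 × 17% = £68,884

Standard income tax:
  £42,000 × 11% = £4,620
  £383,000 × 18% = £68,940
  £31,000 × 27% = £8,370
  → £81,930

£81,930 > £68,884, so the standard income tax governs.

£81,930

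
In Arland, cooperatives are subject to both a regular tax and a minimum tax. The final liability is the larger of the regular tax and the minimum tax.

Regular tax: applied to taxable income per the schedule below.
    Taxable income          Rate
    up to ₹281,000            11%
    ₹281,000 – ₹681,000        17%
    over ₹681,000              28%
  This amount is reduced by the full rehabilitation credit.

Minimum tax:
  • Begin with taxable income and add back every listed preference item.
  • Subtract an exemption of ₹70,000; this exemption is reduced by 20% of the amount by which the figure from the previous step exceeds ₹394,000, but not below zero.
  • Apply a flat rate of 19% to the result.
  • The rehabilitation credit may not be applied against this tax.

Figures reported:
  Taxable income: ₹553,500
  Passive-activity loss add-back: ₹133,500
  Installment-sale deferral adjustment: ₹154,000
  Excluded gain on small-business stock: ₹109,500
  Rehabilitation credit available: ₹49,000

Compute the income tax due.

Minimum tax:
  Adjusted income: ₹553,500 + ₹133,500 + ₹154,000 + ₹109,500 = ₹950,500
  Exemption: 20% × (₹950,500 − ₹394,000) = ₹111,300 ≥ ₹70,000, so the exemption is fully phased out
  Base: ₹950,500 − ₹0 = ₹950,500
  ₹950,500 × 19% = ₹180,595

Regular tax:
  ₹281,000 × 11% = ₹30,910
  ₹272,500 × 17% = ₹46,325
  → ₹77,235
  Less rehabilitation credit ₹49,000 → ₹28,235

₹180,595 > ₹28,235, so the minimum tax is the binding amount.

₹180,595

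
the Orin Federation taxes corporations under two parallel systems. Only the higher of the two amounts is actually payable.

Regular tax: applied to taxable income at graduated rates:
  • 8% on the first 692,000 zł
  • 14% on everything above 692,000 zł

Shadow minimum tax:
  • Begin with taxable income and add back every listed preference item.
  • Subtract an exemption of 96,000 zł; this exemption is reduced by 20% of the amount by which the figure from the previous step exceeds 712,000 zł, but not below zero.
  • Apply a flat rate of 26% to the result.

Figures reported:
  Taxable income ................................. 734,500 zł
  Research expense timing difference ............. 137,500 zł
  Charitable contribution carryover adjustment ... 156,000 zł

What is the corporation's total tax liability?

Shadow minimum tax:
  Adjusted income: 734,500 zł + 137,500 zł + 156,000 zł = 1,028,000 zł
  Exemption: 96,000 zł − 20% × (1,028,000 zł − 712,000 zł) = 96,000 zł − 63,200 zł = 32,800 zł
  Base: 1,028,000 zł − 32,800 zł = 995,200 zł
  995,200 zł × 26% = 258,752 zł

Regular tax:
  692,000 zł × 8% = 55,360 zł
  42,500 zł × 14% = 5,950 zł
  → 61,310 zł

258,752 zł > 61,310 zł, so the shadow minimum tax is the binding amount.

258,752 zł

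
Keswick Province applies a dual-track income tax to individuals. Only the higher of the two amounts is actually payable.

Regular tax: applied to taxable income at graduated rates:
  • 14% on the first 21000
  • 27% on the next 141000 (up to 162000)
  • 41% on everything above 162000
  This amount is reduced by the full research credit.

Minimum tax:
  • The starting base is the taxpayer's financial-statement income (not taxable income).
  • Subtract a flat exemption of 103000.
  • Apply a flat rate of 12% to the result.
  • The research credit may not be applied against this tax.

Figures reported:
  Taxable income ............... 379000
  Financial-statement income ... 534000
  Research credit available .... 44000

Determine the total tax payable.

Regular tax:
  21000 × 14% = 2940
  141000 × 27% = 38070
  217000 × 41% = 88970
  → 129980
  Less research credit 44000 → 85980

Minimum tax:
  Base (financial-statement income): 534000
  Less exemption 103000 → base 431000
  431000 × 12% = 51720

85980 > 51720, so the regular tax governs.

85980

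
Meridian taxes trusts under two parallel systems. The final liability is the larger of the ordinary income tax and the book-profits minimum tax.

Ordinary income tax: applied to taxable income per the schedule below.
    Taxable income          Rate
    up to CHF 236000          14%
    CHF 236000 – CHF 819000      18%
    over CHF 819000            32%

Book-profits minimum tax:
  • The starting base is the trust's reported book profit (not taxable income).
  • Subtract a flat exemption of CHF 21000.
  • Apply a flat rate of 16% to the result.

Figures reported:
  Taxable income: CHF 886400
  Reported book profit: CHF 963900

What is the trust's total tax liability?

CHF 159548

Ordinary income tax:
  CHF 236000 × 14% = CHF 33040
  CHF 583000 × 18% = CHF 104940
  CHF 67400 × 32% = CHF 21568
  → CHF 159548

Book-profits minimum tax:
  Base (reported book profit): CHF 963900
  Less exemption CHF 21000 → base CHF 942900
  CHF 942900 × 16% = CHF 150864

CHF 159548 > CHF 150864, so the ordinary income tax governs.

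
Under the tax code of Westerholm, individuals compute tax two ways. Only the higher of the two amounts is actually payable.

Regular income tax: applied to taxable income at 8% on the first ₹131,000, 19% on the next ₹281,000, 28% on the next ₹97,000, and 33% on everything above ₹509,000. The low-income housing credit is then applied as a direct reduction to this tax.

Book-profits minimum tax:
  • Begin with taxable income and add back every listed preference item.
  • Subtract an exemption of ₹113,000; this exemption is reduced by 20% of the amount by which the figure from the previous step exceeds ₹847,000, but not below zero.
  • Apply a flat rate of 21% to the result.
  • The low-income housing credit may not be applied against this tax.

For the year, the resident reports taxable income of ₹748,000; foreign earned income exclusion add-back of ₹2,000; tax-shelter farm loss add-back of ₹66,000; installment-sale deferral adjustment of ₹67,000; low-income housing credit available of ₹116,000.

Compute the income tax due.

₹163,212

Book-profits minimum tax:
  Adjusted income: ₹748,000 + ₹2,000 + ₹66,000 + ₹67,000 = ₹883,000
  Exemption: ₹113,000 − 20% × (₹883,000 − ₹847,000) = ₹113,000 − ₹7,200 = ₹105,800
  Base: ₹883,000 − ₹105,800 = ₹777,200
  ₹777,200 × 21% = ₹163,212

Regular income tax:
  ₹131,000 × 8% = ₹10,480
  ₹281,000 × 19% = ₹53,390
  ₹97,000 × 28% = ₹27,160
  ₹239,000 × 33% = ₹78,870
  → ₹169,900
  Less low-income housing credit ₹116,000 → ₹53,900

₹163,212 > ₹53,900, so the book-profits minimum tax is the binding amount.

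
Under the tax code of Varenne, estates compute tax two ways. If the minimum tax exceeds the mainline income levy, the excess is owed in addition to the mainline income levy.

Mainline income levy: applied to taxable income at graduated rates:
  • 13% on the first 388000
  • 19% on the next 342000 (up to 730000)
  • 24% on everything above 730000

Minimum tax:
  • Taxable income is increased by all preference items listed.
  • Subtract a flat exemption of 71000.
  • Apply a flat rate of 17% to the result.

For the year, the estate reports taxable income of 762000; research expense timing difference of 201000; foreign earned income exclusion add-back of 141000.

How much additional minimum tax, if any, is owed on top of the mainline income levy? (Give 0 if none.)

52510

Mainline income levy:
  388000 × 13% = 50440
  342000 × 19% = 64980
  32000 × 24% = 7680
  → 123100

Minimum tax:
  Adjusted income: 762000 + 201000 + 141000 = 1104000
  Less exemption 71000 → base 1033000
  1033000 × 17% = 175610

Excess of minimum tax over mainline income levy: 175610 − 123100 = 52510.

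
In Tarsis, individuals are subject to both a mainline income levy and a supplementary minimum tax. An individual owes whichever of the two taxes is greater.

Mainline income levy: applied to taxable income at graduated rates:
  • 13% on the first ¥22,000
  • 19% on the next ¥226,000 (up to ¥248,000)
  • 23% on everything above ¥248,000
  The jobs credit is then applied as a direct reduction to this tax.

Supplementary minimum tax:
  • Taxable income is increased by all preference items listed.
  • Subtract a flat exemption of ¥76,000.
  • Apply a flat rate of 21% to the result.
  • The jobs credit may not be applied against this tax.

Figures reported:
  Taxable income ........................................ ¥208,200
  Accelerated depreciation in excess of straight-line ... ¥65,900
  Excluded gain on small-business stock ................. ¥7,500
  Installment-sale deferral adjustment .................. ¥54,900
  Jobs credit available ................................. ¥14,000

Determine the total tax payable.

¥54,705

Mainline income levy:
  ¥22,000 × 13% = ¥2,860
  ¥186,200 × 19% = ¥35,378
  → ¥38,238
  Less jobs credit ¥14,000 → ¥24,238

Supplementary minimum tax:
  Adjusted income: ¥208,200 + ¥65,900 + ¥7,500 + ¥54,900 = ¥336,500
  Less exemption ¥76,000 → base ¥260,500
  ¥260,500 × 21% = ¥54,705

¥54,705 > ¥24,238, so the supplementary minimum tax is the binding amount.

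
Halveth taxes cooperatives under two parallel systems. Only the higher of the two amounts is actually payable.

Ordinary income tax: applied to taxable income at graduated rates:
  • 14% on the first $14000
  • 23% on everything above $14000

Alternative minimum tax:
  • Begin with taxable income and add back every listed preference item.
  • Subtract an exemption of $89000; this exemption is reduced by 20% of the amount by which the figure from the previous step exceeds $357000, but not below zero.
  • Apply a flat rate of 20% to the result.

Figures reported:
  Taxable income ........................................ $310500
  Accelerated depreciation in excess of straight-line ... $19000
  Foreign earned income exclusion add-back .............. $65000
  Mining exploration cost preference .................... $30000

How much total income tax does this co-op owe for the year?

$70155

Ordinary income tax:
  $14000 × 14% = $1960
  $296500 × 23% = $68195
  → $70155

Alternative minimum tax:
  Adjusted income: $310500 + $19000 + $65000 + $30000 = $424500
  Exemption: $89000 − 20% × ($424500 − $357000) = $89000 − $13500 = $75500
  Base: $424500 − $75500 = $349000
  $349000 × 20% = $69800

$70155 > $69800, so the ordinary income tax governs.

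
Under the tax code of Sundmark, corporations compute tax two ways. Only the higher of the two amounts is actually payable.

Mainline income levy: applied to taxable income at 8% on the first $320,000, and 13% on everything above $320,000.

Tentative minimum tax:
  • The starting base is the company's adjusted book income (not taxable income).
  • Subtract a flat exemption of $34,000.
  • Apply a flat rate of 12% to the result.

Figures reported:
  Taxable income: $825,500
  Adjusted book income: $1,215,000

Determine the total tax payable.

$141,720

Mainline income levy:
  $320,000 × 8% = $25,600
  $505,500 × 13% = $65,715
  → $91,315

Tentative minimum tax:
  Base (adjusted book income): $1,215,000
  Less exemption $34,000 → base $1,181,000
  $1,181,000 × 12% = $141,720

$141,720 > $91,315, so the tentative minimum tax is the binding amount.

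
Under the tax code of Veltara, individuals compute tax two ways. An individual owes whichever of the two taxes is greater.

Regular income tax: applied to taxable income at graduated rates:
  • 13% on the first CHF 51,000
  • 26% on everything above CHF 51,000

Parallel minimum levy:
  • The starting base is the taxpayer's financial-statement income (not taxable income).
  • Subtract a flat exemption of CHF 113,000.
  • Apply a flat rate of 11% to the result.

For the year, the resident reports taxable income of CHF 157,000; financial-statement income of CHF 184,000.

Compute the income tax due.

CHF 34,190

Parallel minimum levy:
  Base (financial-statement income): CHF 184,000
  Less exemption CHF 113,000 → base CHF 71,000
  CHF 71,000 × 11% = CHF 7,810

Regular income tax:
  CHF 51,000 × 13% = CHF 6,630
  CHF 106,000 × 26% = CHF 27,560
  → CHF 34,190

CHF 34,190 > CHF 7,810, so the regular income tax governs.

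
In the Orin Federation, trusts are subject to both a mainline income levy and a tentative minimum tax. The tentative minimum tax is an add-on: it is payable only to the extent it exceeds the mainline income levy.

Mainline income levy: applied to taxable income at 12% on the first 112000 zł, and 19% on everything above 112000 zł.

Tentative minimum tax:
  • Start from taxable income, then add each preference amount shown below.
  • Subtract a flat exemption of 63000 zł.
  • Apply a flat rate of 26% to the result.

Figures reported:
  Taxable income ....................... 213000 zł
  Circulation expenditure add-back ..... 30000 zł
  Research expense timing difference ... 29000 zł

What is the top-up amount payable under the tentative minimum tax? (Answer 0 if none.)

21710 zł

Tentative minimum tax:
  Adjusted income: 213000 zł + 30000 zł + 29000 zł = 272000 zł
  Less exemption 63000 zł → base 209000 zł
  209000 zł × 26% = 54340 zł

Mainline income levy:
  112000 zł × 12% = 13440 zł
  101000 zł × 19% = 19190 zł
  → 32630 zł

Excess of tentative minimum tax over mainline income levy: 54340 zł − 32630 zł = 21710 zł.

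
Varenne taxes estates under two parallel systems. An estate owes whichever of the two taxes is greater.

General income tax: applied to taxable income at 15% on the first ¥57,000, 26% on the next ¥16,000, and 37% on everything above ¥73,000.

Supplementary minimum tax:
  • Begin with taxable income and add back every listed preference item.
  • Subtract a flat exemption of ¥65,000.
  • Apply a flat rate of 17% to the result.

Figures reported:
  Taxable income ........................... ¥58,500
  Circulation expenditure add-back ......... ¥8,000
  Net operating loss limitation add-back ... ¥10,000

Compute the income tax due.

General income tax:
  ¥57,000 × 15% = ¥8,550
  ¥1,500 × 26% = ¥390
  → ¥8,940

Supplementary minimum tax:
  Adjusted income: ¥58,500 + ¥8,000 + ¥10,000 = ¥76,500
  Less exemption ¥65,000 → base ¥11,500
  ¥11,500 × 17% = ¥1,955

¥8,940 > ¥1,955, so the general income tax governs.

¥8,940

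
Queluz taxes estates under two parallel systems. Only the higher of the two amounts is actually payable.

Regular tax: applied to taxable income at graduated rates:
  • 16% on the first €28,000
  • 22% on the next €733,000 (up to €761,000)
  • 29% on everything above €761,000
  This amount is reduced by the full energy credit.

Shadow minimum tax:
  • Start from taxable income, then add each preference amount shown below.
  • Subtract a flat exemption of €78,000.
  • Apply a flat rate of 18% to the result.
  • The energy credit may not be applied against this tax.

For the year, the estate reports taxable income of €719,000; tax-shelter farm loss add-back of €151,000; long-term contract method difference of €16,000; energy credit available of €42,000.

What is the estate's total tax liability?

Regular tax:
  €28,000 × 16% = €4,480
  €691,000 × 22% = €152,020
  → €156,500
  Less energy credit €42,000 → €114,500

Shadow minimum tax:
  Adjusted income: €719,000 + €151,000 + €16,000 = €886,000
  Less exemption €78,000 → base €808,000
  €808,000 × 18% = €145,440

€145,440 > €114,500, so the shadow minimum tax is the binding amount.

€145,440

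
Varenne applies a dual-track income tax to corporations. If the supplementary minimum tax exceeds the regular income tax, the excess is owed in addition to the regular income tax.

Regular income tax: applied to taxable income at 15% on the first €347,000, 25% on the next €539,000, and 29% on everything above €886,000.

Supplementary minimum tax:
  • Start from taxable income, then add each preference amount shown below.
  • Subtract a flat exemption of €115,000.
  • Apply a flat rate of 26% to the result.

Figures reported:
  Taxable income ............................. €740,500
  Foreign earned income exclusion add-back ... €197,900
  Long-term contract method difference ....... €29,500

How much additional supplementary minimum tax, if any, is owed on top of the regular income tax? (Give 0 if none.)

Regular income tax:
  €347,000 × 15% = €52,050
  €393,500 × 25% = €98,375
  → €150,425

Supplementary minimum tax:
  Adjusted income: €740,500 + €197,900 + €29,500 = €967,900
  Less exemption €115,000 → base €852,900
  €852,900 × 26% = €221,754

Excess of supplementary minimum tax over regular income tax: €221,754 − €150,425 = €71,329.

€71,329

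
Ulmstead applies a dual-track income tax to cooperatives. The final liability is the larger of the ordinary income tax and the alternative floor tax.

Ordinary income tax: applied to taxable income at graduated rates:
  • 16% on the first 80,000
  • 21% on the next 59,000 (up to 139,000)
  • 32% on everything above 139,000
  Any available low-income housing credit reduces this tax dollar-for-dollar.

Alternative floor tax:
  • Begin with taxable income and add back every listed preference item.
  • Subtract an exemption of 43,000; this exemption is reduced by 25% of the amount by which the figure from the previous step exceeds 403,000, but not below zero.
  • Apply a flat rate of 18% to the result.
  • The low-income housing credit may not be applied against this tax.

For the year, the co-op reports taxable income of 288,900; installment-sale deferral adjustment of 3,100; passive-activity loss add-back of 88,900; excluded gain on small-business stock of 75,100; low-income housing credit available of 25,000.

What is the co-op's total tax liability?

76,725

Alternative floor tax:
  Adjusted income: 288,900 + 3,100 + 88,900 + 75,100 = 456,000
  Exemption: 43,000 − 25% × (456,000 − 403,000) = 43,000 − 13,250 = 29,750
  Base: 456,000 − 29,750 = 426,250
  426,250 × 18% = 76,725

Ordinary income tax:
  80,000 × 16% = 12,800
  59,000 × 21% = 12,390
  149,900 × 32% = 47,968
  → 73,158
  Less low-income housing credit 25,000 → 48,158

76,725 > 48,158, so the alternative floor tax is the binding amount.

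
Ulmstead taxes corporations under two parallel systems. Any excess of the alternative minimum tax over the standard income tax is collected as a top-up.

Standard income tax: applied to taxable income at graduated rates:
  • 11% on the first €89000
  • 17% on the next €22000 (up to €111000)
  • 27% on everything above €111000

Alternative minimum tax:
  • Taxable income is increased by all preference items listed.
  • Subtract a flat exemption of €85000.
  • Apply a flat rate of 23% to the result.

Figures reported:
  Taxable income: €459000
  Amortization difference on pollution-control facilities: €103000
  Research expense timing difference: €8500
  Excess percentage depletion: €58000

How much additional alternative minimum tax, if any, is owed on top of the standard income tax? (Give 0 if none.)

Alternative minimum tax:
  Adjusted income: €459000 + €103000 + €8500 + €58000 = €628500
  Less exemption €85000 → base €543500
  €543500 × 23% = €125005

Standard income tax:
  €89000 × 11% = €9790
  €22000 × 17% = €3740
  €348000 × 27% = €93960
  → €107490

Excess of alternative minimum tax over standard income tax: €125005 − €107490 = €17515.

€17515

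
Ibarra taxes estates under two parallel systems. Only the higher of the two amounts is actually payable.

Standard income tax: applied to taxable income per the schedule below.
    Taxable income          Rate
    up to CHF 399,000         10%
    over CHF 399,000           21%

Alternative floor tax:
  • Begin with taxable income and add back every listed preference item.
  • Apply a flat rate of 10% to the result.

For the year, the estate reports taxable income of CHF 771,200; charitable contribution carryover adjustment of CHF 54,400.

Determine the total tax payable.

CHF 118,062

Standard income tax:
  CHF 399,000 × 10% = CHF 39,900
  CHF 372,200 × 21% = CHF 78,162
  → CHF 118,062

Alternative floor tax:
  Adjusted income: CHF 771,200 + CHF 54,400 = CHF 825,600
  CHF 825,600 × 10% = CHF 82,560

CHF 118,062 > CHF 82,560, so the standard income tax governs.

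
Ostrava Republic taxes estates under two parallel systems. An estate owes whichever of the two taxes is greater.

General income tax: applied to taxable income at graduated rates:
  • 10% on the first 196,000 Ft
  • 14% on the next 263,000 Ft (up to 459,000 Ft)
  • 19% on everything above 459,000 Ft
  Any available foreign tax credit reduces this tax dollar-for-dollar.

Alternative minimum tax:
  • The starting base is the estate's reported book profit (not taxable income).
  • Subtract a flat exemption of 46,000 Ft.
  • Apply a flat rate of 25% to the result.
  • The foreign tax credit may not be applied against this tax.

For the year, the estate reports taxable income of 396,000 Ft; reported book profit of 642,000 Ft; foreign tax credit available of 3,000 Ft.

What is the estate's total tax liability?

General income tax:
  196,000 Ft × 10% = 19,600 Ft
  200,000 Ft × 14% = 28,000 Ft
  → 47,600 Ft
  Less foreign tax credit 3,000 Ft → 44,600 Ft

Alternative minimum tax:
  Base (reported book profit): 642,000 Ft
  Less exemption 46,000 Ft → base 596,000 Ft
  596,000 Ft × 25% = 149,000 Ft

149,000 Ft > 44,600 Ft, so the alternative minimum tax is the binding amount.

149,000 Ft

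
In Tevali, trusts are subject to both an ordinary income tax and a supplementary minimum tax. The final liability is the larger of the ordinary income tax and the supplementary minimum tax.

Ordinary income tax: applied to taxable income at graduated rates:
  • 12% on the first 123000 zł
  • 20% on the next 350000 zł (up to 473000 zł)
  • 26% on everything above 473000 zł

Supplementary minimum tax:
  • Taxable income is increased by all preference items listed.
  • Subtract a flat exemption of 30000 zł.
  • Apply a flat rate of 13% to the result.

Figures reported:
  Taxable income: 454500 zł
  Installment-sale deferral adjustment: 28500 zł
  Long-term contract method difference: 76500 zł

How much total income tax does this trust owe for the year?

81060 zł

Supplementary minimum tax:
  Adjusted income: 454500 zł + 28500 zł + 76500 zł = 559500 zł
  Less exemption 30000 zł → base 529500 zł
  529500 zł × 13% = 68835 zł

Ordinary income tax:
  123000 zł × 12% = 14760 zł
  331500 zł × 20% = 66300 zł
  → 81060 zł

81060 zł > 68835 zł, so the ordinary income tax governs.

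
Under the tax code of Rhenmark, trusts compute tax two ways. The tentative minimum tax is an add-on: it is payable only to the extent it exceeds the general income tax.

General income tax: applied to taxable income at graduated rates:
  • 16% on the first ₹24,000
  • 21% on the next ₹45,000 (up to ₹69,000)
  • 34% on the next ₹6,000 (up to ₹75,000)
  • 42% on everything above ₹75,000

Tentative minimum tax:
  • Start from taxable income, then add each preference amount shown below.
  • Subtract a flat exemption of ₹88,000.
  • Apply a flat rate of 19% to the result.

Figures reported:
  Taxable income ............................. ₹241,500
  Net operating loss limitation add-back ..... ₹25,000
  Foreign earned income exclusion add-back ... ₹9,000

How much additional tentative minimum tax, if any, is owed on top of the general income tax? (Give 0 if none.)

General income tax:
  ₹24,000 × 16% = ₹3,840
  ₹45,000 × 21% = ₹9,450
  ₹6,000 × 34% = ₹2,040
  ₹166,500 × 42% = ₹69,930
  → ₹85,260

Tentative minimum tax:
  Adjusted income: ₹241,500 + ₹25,000 + ₹9,000 = ₹275,500
  Less exemption ₹88,000 → base ₹187,500
  ₹187,500 × 19% = ₹35,625

₹35,625 ≤ ₹85,260, so no add-on is due.

₹0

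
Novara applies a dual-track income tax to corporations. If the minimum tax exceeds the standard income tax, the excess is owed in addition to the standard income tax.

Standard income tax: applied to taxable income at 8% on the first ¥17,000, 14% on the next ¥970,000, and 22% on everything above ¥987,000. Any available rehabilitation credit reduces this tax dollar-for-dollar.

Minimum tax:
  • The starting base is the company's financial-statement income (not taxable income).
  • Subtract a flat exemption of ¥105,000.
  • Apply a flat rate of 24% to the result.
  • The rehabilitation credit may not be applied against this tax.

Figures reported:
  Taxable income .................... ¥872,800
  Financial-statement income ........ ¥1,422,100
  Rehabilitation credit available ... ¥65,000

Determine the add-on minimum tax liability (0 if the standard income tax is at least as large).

¥259,932

Standard income tax:
  ¥17,000 × 8% = ¥1,360
  ¥855,800 × 14% = ¥119,812
  → ¥121,172
  Less rehabilitation credit ¥65,000 → ¥56,172

Minimum tax:
  Base (financial-statement income): ¥1,422,100
  Less exemption ¥105,000 → base ¥1,317,100
  ¥1,317,100 × 24% = ¥316,104

Excess of minimum tax over standard income tax: ¥316,104 − ¥56,172 = ¥259,932.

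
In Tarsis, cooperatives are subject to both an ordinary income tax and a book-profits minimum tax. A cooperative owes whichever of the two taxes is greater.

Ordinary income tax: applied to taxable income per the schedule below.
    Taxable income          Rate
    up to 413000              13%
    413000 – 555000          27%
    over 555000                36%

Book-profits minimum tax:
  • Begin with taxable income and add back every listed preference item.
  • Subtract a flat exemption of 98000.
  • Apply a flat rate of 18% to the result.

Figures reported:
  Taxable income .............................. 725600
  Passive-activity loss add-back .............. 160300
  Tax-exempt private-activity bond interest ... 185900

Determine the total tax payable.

175284

Book-profits minimum tax:
  Adjusted income: 725600 + 160300 + 185900 = 1071800
  Less exemption 98000 → base 973800
  973800 × 18% = 175284

Ordinary income tax:
  413000 × 13% = 53690
  142000 × 27% = 38340
  170600 × 36% = 61416
  → 153446

175284 > 153446, so the book-profits minimum tax is the binding amount.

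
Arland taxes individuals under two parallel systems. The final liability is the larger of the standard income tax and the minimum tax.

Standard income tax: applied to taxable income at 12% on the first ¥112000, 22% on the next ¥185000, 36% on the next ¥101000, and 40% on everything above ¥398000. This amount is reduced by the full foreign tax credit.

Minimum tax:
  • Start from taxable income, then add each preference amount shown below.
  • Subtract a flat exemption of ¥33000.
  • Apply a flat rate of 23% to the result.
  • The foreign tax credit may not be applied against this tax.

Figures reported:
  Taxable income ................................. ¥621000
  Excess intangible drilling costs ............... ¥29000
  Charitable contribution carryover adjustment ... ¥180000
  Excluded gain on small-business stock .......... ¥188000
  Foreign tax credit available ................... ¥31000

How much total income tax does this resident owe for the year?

¥226550

Minimum tax:
  Adjusted income: ¥621000 + ¥29000 + ¥180000 + ¥188000 = ¥1018000
  Less exemption ¥33000 → base ¥985000
  ¥985000 × 23% = ¥226550

Standard income tax:
  ¥112000 × 12% = ¥13440
  ¥185000 × 22% = ¥40700
  ¥101000 × 36% = ¥36360
  ¥223000 × 40% = ¥89200
  → ¥179700
  Less foreign tax credit ¥31000 → ¥148700

¥226550 > ¥148700, so the minimum tax is the binding amount.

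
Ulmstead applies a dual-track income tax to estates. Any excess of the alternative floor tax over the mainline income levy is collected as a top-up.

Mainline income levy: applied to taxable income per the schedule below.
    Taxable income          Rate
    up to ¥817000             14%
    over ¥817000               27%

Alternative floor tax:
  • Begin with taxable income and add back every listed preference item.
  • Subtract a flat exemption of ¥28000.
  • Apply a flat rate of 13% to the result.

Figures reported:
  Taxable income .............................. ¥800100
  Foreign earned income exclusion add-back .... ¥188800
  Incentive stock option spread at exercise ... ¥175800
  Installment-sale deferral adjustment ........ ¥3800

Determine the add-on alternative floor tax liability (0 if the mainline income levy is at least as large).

Mainline income levy:
  ¥800100 × 14% = ¥112014

Alternative floor tax:
  Adjusted income: ¥800100 + ¥188800 + ¥175800 + ¥3800 = ¥1168500
  Less exemption ¥28000 → base ¥1140500
  ¥1140500 × 13% = ¥148265

Excess of alternative floor tax over mainline income levy: ¥148265 − ¥112014 = ¥36251.

¥36251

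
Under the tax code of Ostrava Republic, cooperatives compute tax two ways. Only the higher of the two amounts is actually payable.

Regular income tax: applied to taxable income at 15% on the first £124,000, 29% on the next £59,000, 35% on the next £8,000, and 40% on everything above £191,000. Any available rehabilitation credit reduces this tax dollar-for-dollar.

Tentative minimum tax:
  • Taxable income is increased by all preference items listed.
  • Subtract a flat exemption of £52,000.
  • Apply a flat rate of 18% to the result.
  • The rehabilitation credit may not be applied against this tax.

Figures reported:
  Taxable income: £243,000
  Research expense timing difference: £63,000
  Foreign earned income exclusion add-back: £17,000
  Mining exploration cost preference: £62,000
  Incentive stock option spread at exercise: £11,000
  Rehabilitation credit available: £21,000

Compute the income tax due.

Regular income tax:
  £124,000 × 15% = £18,600
  £59,000 × 29% = £17,110
  £8,000 × 35% = £2,800
  £52,000 × 40% = £20,800
  → £59,310
  Less rehabilitation credit £21,000 → £38,310

Tentative minimum tax:
  Adjusted income: £243,000 + £63,000 + £17,000 + £62,000 + £11,000 = £396,000
  Less exemption £52,000 → base £344,000
  £344,000 × 18% = £61,920

£61,920 > £38,310, so the tentative minimum tax is the binding amount.

£61,920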